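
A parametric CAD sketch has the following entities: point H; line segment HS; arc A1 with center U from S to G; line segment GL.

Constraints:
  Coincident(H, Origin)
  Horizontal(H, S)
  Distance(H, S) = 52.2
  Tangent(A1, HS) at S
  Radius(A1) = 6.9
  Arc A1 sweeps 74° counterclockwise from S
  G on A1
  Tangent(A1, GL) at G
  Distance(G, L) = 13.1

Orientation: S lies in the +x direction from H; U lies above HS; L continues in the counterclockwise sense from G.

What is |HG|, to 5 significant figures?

59.045

H is at the origin; HS is horizontal with |HS| = 52.2 and S on the +x side, so S = (52.200, 0.0000). The tangent condition forces US to be normal to HS, so U = S + (0, 6.9) = (52.200, 6.9000). On A1, S sits at bearing -90° from U; a 74° counterclockwise sweep puts G at bearing -16°, so G = U + 6.9·(cos -16°, sin -16°) = (58.833, 4.9981). Then |HG| = |G − H| = 59.045.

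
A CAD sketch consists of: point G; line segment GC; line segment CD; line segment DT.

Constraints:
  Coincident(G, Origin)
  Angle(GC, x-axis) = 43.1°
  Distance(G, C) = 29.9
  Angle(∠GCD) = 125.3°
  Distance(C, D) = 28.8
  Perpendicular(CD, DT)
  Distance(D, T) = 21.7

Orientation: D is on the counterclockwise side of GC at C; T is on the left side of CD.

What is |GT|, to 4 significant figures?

46.16

∠GCD = 125.3°, so CD runs at 43.1° + (180° − 125.3°) = 97.80° from the x-axis; with |CD| = 28.8, D = C + 28.8·(cos 97.80°, sin 97.80°) = (17.92, 48.96). The perpendicularity gives DT at right angles to CD; with |DT| = 21.7 on the left of CD, T = D + 21.7·(-0.9907, -0.1357) = (-3.576, 46.02). Then |GT| = |T − G| = 46.16.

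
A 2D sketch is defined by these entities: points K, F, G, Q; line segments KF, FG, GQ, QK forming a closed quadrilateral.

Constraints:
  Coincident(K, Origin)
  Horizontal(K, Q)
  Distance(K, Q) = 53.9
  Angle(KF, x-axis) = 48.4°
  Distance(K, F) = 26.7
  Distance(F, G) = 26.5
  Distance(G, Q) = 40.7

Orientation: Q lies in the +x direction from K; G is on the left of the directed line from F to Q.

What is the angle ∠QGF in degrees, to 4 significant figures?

72.42°

K is at the origin; KQ is horizontal with |KQ| = 53.9 and Q in +x, so Q = (53.9, 0). KF runs at 48.4° with |KF| = 26.7, so F = (17.73, 19.97). G is determined by |FG| = 26.5 and |GQ| = 40.7 together: it lies at the intersection of circle(F, 26.5) and circle(Q, 40.7). With |FQ| = 41.32, the foot of the radical line on FQ is 9.111 from F and the perpendicular offset is √(26.5² − 9.111²) = 24.88. Taking the left-of-FQ solution: G = (37.73, 37.35).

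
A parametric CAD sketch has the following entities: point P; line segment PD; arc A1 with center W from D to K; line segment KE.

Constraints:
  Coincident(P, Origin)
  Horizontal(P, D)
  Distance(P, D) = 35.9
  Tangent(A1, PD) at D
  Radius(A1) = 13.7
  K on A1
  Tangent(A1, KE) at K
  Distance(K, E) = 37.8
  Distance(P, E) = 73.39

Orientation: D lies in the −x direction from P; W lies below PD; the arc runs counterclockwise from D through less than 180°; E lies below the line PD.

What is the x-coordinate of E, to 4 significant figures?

-54.17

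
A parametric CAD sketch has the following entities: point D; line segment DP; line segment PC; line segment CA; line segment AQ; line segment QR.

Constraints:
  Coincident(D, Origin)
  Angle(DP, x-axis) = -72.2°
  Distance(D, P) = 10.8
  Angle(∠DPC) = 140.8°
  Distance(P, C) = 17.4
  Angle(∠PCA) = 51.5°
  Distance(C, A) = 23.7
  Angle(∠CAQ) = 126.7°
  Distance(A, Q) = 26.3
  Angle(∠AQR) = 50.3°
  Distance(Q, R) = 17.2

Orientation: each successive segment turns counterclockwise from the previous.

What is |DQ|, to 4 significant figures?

18.76

D is at the origin; DP runs at -72.2° with length 10.8, so P = (3.302, -10.28). ∠DPC = 140.8° gives PC at -33.00° from the x-axis; with |PC| = 17.4, C = (17.89, -19.76). ∠PCA = 51.5° gives CA at 95.50° from the x-axis; with |CA| = 23.7, A = (15.62, 3.831). ∠CAQ = 126.7° gives AQ at 148.8° from the x-axis; with |AQ| = 26.3, Q = (-6.873, 17.46). Then |DQ| = |Q − D| = 18.76.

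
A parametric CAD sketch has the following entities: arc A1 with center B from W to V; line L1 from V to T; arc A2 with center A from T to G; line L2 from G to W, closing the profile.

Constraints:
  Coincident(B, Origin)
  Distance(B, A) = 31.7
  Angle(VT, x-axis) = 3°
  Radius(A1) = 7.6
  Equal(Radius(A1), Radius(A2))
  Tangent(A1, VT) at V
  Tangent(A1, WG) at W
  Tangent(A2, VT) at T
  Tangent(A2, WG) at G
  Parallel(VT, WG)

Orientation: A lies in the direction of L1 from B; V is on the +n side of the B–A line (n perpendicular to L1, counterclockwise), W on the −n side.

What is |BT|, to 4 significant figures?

32.60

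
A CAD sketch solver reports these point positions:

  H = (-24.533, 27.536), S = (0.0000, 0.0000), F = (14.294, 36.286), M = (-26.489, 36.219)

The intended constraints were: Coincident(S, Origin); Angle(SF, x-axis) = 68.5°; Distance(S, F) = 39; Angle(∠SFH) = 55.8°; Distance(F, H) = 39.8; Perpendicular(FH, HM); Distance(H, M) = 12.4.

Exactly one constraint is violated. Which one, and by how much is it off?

Distance(H, M) = 12.4 — off by 3.50.

S = (0.00, 0.00) ✓; SF at 68.50° ✓; |SF| = 39.00 ✓; ∠SFH = 55.80° ✓; |FH| = 39.80 ✓; ∠(FH, HM) = 90.00° ✓; |HM| = 8.901 ✗.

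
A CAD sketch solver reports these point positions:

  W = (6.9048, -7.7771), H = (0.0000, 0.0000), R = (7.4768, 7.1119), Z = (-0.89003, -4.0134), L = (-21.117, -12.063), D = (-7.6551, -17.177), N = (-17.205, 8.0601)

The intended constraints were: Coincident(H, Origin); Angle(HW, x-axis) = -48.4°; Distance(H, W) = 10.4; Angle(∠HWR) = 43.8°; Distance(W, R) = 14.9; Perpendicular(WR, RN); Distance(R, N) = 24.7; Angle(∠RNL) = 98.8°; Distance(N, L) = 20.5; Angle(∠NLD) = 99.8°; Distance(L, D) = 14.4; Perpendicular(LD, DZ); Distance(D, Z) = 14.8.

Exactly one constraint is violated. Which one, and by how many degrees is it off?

Perpendicular(LD, DZ) — off by 6.40°.

H = (0.00, 0.00) ✓; HW at -48.40° ✓; |HW| = 10.40 ✓; ∠HWR = 43.80° ✓; |WR| = 14.90 ✓; ∠(WR, RN) = 90.00° ✓; |RN| = 24.70 ✓; ∠RNL = 98.80° ✓; |NL| = 20.50 ✓; ∠NLD = 99.80° ✓; |LD| = 14.40 ✓; ∠(LD, DZ) = 83.60° ✗; |DZ| = 14.80 ✓.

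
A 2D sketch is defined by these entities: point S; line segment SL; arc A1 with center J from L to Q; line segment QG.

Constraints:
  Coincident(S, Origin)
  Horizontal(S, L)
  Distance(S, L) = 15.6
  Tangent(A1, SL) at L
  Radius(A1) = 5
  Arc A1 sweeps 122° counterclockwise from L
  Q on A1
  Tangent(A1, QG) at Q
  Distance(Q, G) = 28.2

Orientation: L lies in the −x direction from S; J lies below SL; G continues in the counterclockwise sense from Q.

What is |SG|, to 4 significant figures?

31.94

S is at the origin; SL is horizontal with |SL| = 15.6 and L on the −x side, so L = (-15.60, 0.000). A1 meets SL tangentially, so JL is at right angles to SL, so J = L + (0, -5) = (-15.60, -5.000). On A1, L sits at bearing 90° from J; a 122° counterclockwise sweep puts Q at bearing 212°, so Q = J + 5.0·(cos 212°, sin 212°) = (-19.84, -7.650). Since A1 is tangent to QG there, JQ ⟂ QG, so QG runs along (−sin 212°, cos 212°); with |QG| = 28.2, G = (-4.897, -31.56). Then |SG| = |G − S| = 31.94.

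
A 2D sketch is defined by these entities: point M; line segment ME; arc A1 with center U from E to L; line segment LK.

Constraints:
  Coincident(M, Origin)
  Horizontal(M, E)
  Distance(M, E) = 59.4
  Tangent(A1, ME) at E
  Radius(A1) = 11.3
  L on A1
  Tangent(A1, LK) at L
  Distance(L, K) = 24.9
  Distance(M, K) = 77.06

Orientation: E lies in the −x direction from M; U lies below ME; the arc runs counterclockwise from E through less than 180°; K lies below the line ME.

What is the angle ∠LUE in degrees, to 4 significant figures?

97.53°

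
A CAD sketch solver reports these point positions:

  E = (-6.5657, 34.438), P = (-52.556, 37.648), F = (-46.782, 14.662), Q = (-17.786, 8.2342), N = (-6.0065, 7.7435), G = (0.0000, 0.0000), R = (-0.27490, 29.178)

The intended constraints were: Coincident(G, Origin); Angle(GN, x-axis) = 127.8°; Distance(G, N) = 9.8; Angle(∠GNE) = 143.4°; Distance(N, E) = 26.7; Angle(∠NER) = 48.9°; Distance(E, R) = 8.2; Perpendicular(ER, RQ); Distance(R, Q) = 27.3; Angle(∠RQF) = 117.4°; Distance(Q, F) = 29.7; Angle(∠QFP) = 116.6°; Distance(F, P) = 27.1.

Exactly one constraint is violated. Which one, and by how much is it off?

Distance(F, P) = 27.1 — off by 3.40.

G = (0.00, 0.00) ✓; GN at 127.8° ✓; |GN| = 9.800 ✓; ∠GNE = 143.4° ✓; |NE| = 26.70 ✓; ∠NER = 48.90° ✓; |ER| = 8.200 ✓; ∠(ER, RQ) = 90.00° ✓; |RQ| = 27.30 ✓; ∠RQF = 117.4° ✓; |QF| = 29.70 ✓; ∠QFP = 116.6° ✓; |FP| = 23.70 ✗.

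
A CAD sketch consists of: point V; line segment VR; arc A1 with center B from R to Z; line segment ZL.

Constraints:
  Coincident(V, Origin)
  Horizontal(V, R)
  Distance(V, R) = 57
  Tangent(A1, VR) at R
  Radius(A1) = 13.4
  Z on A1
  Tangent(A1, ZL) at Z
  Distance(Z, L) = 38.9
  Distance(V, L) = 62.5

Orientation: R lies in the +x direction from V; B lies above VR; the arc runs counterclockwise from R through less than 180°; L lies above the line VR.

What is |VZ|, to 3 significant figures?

70.1

Checks: |BZ| = 13.40 ✓; ∠(BZ, ZL) = 90.00° ✓; |ZL| = 38.90 ✓; |VL| = 62.50 ✓.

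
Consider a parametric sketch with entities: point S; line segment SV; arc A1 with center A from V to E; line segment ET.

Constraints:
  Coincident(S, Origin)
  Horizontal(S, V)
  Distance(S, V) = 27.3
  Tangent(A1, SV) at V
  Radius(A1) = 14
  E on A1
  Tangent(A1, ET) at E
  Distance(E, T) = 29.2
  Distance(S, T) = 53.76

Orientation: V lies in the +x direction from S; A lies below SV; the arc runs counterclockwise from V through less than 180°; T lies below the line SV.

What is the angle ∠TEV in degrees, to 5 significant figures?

122.30°

Checks: ∠(AV, VS) = 90.00° ✓; |AE| = 14.00 ✓; ∠(AE, ET) = 90.00° ✓; |ET| = 29.20 ✓; |ST| = 53.76 ✓.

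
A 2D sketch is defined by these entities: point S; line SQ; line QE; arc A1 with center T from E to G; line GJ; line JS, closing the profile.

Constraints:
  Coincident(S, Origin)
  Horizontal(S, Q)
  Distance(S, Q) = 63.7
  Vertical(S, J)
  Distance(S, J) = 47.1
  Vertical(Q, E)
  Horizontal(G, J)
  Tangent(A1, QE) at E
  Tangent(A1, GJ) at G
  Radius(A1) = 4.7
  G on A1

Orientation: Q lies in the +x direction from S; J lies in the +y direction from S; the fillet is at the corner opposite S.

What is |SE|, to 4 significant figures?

76.52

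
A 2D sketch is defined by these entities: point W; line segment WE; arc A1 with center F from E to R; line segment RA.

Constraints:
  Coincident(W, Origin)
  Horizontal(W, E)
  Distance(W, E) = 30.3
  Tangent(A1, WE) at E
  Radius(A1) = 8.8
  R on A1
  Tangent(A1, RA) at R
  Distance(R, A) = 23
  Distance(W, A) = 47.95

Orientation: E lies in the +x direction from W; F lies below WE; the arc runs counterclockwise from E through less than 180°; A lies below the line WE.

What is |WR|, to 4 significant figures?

26.43

W is at the origin; W and E share the same y with |WE| = 30.3 and E on the +x side, so E = (30.30, 0.000). Tangency of A1 to WE means the radius FE is perpendicular to WE, so F = E + (0, -8.8) = (30.30, -8.800). Since FR ⟂ RA (tangency), |FA| = √(8.8² + 23.0²) = 24.63 regardless of where R sits on A1. So A lies on both circle(W, 47.95) and circle(F, 24.63); the below-WE intersection is A = (34.77, -33.02). R is the foot of the tangent from A: R = (22.79, -13.38).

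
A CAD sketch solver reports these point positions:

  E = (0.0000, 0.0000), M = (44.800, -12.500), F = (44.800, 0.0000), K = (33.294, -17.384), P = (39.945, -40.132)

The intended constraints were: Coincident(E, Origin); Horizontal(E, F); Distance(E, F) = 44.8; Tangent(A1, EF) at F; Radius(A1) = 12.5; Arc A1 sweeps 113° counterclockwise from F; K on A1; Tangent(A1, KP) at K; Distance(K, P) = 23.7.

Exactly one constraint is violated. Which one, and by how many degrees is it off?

Tangent(A1, KP) at K — off by 6.70°.

E = (0.00, 0.00) ✓; E.y = 0.00, F.y = 0.00 ✓; |EF| = 44.80 ✓; ∠(MF, FE) = 90.00° ✓; |MF| = 12.50 ✓; bearing(M→K) − bearing(M→F) = 113.0° ✓; |MK| = 12.50 ✓; ∠(MK, KP) = 96.70° ✗; |KP| = 23.70 ✓.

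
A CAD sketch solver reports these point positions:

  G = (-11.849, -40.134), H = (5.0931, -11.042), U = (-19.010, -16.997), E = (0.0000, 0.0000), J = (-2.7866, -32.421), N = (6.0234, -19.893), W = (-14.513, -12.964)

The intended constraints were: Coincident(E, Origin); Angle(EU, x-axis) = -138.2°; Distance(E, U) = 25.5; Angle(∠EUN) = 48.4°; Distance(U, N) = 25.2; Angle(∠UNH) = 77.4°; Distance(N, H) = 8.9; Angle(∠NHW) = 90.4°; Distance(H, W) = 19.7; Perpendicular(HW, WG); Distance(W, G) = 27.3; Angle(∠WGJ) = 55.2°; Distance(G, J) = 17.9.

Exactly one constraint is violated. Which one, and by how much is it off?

Distance(G, J) = 17.9 — off by 6.00.

E = (0.00, 0.00) ✓; EU at -138.2° ✓; |EU| = 25.50 ✓; ∠EUN = 48.40° ✓; |UN| = 25.20 ✓; ∠UNH = 77.40° ✓; |NH| = 8.900 ✓; ∠NHW = 90.40° ✓; |HW| = 19.70 ✓; ∠(HW, WG) = 90.00° ✓; |WG| = 27.30 ✓; ∠WGJ = 55.20° ✓; |GJ| = 11.90 ✗.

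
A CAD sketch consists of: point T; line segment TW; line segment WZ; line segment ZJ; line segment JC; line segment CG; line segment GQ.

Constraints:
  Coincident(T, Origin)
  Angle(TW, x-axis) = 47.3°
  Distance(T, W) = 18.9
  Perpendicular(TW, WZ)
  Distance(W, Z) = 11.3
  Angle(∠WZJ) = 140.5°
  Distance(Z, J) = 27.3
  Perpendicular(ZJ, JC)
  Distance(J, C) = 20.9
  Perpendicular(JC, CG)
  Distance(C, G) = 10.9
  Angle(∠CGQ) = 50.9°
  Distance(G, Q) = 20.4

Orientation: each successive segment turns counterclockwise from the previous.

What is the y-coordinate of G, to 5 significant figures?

1.6012

T is at the origin; TW runs at 47.3° with length 18.9, so W = (12.817, 13.890). TW is perpendicular to WZ, so WZ runs at 137.30°; with |WZ| = 11.3, Z = (4.5127, 21.553). ∠WZJ = 140.5° gives ZJ at 176.80° from the x-axis; with |ZJ| = 27.3, J = (-22.745, 23.077). ZJ ⟂ JC, so JC runs at -93.200°; with |JC| = 20.9, C = (-23.911, 2.2096). JC ⟂ CG, so CG runs at -3.2000°; with |CG| = 10.9, G = (-13.028, 1.6012). So G.y = 1.6012.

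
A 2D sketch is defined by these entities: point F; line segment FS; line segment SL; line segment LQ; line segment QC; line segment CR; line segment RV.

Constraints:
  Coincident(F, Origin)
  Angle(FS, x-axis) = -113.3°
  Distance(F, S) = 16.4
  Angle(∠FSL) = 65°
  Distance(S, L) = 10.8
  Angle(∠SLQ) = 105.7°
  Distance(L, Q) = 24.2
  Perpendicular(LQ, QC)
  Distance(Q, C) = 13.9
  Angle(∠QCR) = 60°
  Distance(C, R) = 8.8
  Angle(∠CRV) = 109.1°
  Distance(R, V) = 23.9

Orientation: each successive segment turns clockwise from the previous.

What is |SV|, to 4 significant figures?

34.22

F is at the origin; FS runs at -113.3° with length 16.4, so S = (-6.487, -15.06). ∠FSL = 65.0° gives SL at 131.7° from the x-axis; with |SL| = 10.8, L = (-13.67, -6.999). ∠SLQ = 105.7° gives LQ at 57.40° from the x-axis; with |LQ| = 24.2, Q = (-0.6332, 13.39). LQ is perpendicular to QC, so QC runs at -32.60°; with |QC| = 13.9, C = (11.08, 5.900). ∠QCR = 60.0° gives CR at -152.6° from the x-axis; with |CR| = 8.8, R = (3.264, 1.850). ∠CRV = 109.1° gives RV at 136.5° from the x-axis; with |RV| = 23.9, V = (-14.07, 18.30). Then |SV| = |V − S| = 34.22.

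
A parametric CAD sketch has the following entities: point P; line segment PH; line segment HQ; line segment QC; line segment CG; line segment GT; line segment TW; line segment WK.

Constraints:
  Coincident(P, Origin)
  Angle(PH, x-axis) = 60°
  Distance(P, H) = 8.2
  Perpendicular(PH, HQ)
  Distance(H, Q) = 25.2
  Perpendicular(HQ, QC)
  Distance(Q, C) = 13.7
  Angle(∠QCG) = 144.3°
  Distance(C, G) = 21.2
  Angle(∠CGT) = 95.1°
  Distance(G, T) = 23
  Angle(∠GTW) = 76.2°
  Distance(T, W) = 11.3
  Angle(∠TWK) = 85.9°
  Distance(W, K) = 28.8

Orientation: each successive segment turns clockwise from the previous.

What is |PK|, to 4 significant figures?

31.64

P is at the origin; PH runs at 60.0° with length 8.2, so H = (4.100, 7.101). PH is perpendicular to HQ, so HQ runs at -30.00°; with |HQ| = 25.2, Q = (25.92, -5.499). HQ is perpendicular to QC, so QC runs at -120.0°; with |QC| = 13.7, C = (19.07, -17.36). ∠QCG = 144.3° gives CG at -155.7° from the x-axis; with |CG| = 21.2, G = (-0.2479, -26.09). ∠CGT = 95.1° gives GT at 119.4° from the x-axis; with |GT| = 23.0, T = (-11.54, -6.049). ∠GTW = 76.2° gives TW at 15.60° from the x-axis; with |TW| = 11.3, W = (-0.6550, -3.011). ∠TWK = 85.9° gives WK at -78.50° from the x-axis; with |WK| = 28.8, K = (5.087, -31.23). Then |PK| = |K − P| = 31.64.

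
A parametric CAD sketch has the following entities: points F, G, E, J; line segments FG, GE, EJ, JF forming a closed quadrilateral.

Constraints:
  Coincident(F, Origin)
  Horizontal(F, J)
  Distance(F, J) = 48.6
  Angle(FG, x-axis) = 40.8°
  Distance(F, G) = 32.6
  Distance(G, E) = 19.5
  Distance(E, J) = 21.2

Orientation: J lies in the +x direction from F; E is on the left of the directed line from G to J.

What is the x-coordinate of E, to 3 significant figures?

44.2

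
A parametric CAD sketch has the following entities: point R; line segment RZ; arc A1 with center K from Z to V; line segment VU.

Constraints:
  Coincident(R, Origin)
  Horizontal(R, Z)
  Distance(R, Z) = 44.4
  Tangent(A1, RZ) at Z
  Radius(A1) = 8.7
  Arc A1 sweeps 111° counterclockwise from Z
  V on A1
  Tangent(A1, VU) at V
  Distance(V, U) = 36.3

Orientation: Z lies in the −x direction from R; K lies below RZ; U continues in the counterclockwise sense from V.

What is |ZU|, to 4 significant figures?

45.97

On A1, Z sits at bearing 90° from K; a 111° counterclockwise sweep puts V at bearing 201°, so V = K + 8.7·(cos 201°, sin 201°) = (-52.52, -11.82). Tangency of A1 to VU means the radius KV is perpendicular to VU, so VU runs along (−sin 201°, cos 201°); with |VU| = 36.3, U = (-39.51, -45.71). Then |ZU| = |U − Z| = 45.97.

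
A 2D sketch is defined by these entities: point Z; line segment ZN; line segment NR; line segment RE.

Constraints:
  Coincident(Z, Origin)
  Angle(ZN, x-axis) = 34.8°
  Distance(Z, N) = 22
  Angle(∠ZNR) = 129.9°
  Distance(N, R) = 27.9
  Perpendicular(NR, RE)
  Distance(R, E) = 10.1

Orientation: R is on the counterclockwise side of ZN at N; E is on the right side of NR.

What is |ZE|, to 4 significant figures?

49.93

Z is at the origin; ZN runs at 34.8° with length 22.0, so N = 22.0·(cos 34.8°, sin 34.8°) = (18.07, 12.56). ∠ZNR = 129.9°, so NR runs at 34.8° + (180° − 129.9°) = 84.90° from the x-axis; with |NR| = 27.9, R = N + 27.9·(cos 84.90°, sin 84.90°) = (20.55, 40.35). The perpendicularity gives RE at right angles to NR; with |RE| = 10.1 on the right of NR, E = R + 10.1·(0.9960, -0.08889) = (30.61, 39.45). Then |ZE| = |E − Z| = 49.93.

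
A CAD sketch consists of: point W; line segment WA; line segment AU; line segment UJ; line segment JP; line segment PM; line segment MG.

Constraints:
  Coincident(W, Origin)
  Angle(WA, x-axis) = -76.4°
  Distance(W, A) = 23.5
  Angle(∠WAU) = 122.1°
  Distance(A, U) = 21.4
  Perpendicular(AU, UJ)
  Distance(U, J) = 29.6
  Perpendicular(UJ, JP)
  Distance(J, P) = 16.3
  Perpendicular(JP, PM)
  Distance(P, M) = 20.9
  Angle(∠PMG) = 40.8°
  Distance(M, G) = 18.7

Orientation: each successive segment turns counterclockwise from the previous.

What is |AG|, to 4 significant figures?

28.68

JP is perpendicular to PM, so PM runs at -108.5°; with |PM| = 20.9, M = (13.12, -16.21). ∠PMG = 40.8° gives MG at 30.70° from the x-axis; with |MG| = 18.7, G = (29.20, -6.662). Then |AG| = |G − A| = 28.68.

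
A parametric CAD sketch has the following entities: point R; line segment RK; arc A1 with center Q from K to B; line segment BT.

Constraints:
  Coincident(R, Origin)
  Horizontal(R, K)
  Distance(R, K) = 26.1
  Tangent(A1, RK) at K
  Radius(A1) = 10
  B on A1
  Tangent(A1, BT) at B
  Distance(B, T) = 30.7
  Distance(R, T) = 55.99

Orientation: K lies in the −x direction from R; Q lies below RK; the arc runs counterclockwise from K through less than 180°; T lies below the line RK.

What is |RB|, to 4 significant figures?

37.04

R is at the origin; RK is horizontal with |RK| = 26.1 and K on the −x side, so K = (-26.10, 0.000). Since A1 is tangent to RK there, QK ⟂ RK, so Q = K + (0, -10) = (-26.10, -10.00). Since QB ⟂ BT (tangency), |QT| = √(10.0² + 30.7²) = 32.29 regardless of where B sits on A1. So T lies on both circle(R, 55.99) and circle(Q, 32.29); the below-RK intersection is T = (-40.06, -39.11). B is the foot of the tangent from T: B = (-36.01, -8.680).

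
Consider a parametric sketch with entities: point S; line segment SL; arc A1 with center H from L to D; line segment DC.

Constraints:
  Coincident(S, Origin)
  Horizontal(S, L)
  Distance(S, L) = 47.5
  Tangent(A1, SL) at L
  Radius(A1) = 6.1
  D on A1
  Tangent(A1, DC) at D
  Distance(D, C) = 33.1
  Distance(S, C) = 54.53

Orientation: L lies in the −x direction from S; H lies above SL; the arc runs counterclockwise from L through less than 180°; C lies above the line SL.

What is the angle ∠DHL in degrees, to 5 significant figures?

85.050°

Checks: S = (0.00, 0.00) ✓; |SL| = 47.50 ✓; |HD| = 6.100 ✓; ∠(HD, DC) = 90.00° ✓; |DC| = 33.10 ✓; |SC| = 54.53 ✓.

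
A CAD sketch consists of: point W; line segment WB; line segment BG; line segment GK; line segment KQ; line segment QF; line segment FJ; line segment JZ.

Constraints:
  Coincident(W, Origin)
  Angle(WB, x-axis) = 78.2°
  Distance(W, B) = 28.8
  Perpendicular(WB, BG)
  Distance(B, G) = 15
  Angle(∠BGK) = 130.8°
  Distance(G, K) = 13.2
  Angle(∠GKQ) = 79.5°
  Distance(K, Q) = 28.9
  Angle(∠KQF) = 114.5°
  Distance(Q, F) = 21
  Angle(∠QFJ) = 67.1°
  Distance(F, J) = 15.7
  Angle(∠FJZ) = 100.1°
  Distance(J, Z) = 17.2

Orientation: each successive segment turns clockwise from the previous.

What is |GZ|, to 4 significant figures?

19.03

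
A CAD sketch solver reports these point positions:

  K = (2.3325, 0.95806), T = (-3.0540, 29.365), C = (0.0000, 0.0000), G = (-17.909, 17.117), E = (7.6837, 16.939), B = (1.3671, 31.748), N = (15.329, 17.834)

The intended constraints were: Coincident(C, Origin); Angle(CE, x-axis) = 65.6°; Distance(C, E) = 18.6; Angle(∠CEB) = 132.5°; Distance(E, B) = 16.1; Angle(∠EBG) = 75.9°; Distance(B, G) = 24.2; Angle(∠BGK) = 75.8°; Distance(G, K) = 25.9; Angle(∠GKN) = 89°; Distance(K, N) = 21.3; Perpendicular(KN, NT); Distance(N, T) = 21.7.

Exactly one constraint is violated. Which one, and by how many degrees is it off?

Perpendicular(KN, NT) — off by 5.50°.

C = (0.00, 0.00) ✓; CE at 65.60° ✓; |CE| = 18.60 ✓; ∠CEB = 132.5° ✓; |EB| = 16.10 ✓; ∠EBG = 75.90° ✓; |BG| = 24.20 ✓; ∠BGK = 75.80° ✓; |GK| = 25.90 ✓; ∠GKN = 89.00° ✓; |KN| = 21.30 ✓; ∠(KN, NT) = 95.50° ✗; |NT| = 21.70 ✓.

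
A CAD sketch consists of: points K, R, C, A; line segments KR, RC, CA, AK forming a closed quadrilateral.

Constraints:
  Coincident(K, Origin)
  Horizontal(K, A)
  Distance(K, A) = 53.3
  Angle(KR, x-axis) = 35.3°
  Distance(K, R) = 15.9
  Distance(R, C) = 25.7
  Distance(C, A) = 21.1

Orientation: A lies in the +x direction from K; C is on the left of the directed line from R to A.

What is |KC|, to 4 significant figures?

40.81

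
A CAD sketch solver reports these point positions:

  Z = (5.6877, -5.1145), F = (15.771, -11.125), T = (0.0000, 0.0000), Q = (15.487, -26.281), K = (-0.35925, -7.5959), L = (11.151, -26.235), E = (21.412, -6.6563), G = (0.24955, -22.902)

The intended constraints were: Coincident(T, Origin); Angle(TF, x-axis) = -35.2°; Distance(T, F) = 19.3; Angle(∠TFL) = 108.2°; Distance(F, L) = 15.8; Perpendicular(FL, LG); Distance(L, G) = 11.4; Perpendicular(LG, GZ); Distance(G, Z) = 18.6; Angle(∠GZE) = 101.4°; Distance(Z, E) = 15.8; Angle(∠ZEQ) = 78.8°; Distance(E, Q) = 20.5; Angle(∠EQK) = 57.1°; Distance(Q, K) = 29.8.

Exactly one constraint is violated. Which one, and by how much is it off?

Distance(Q, K) = 29.8 — off by 5.30.

T = (0.00, 0.00) ✓; TF at -35.20° ✓; |TF| = 19.30 ✓; ∠TFL = 108.2° ✓; |FL| = 15.80 ✓; ∠(FL, LG) = 90.00° ✓; |LG| = 11.40 ✓; ∠(LG, GZ) = 90.00° ✓; |GZ| = 18.60 ✓; ∠GZE = 101.4° ✓; |ZE| = 15.80 ✓; ∠ZEQ = 78.80° ✓; |EQ| = 20.50 ✓; ∠EQK = 57.10° ✓; |QK| = 24.50 ✗.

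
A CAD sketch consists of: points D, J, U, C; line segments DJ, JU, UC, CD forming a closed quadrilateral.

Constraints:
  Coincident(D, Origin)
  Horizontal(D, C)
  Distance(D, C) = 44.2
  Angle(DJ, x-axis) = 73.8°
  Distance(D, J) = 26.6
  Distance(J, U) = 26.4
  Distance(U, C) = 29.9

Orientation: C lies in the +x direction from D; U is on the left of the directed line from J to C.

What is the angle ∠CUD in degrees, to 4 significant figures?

70.83°

D is at the origin; D and C share the same y with |DC| = 44.2 and C in +x, so C = (44.2, 0). DJ runs at 73.8° with |DJ| = 26.6, so J = (7.421, 25.54). U is determined by |JU| = 26.4 and |UC| = 29.9 together: it lies at the intersection of circle(J, 26.4) and circle(C, 29.9). With |JC| = 44.78, the foot of the radical line on JC is 20.19 from J and the perpendicular offset is √(26.4² − 20.19²) = 17.01. Taking the left-of-JC solution: U = (33.71, 28.00).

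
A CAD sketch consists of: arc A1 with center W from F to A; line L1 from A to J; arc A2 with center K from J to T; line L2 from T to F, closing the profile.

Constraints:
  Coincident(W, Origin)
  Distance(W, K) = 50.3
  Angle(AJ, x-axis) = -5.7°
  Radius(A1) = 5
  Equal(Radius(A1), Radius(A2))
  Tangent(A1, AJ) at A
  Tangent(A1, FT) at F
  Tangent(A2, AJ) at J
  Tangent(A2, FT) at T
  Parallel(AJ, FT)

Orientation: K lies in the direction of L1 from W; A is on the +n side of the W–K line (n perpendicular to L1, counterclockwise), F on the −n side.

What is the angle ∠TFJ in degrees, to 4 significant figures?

11.24°

Tangency of A1 to both parallel lines with radius 5.0 puts A and F at W ± 5.0·n: A = (0.4966, 4.975), F = (-0.4966, -4.975). Equal radii place J and T the same way about K: J = K + 5.0·n = (50.55, -0.02051), T = K − 5.0·n = (49.55, -9.971). Then cos ∠TFJ = FT·FJ / (|FT||FJ|), giving 11.24°.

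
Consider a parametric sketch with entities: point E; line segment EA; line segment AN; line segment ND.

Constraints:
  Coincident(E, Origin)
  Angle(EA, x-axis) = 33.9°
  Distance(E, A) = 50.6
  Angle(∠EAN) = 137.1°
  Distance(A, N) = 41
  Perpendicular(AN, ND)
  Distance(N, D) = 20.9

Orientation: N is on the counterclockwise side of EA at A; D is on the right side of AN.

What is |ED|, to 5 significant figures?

95.694

E is at the origin; EA runs at 33.9° with length 50.6, so A = 50.6·(cos 33.9°, sin 33.9°) = (41.999, 28.222). ∠EAN = 137.1°, so AN runs at 33.9° + (180° − 137.1°) = 76.800° from the x-axis; with |AN| = 41.0, N = A + 41.0·(cos 76.800°, sin 76.800°) = (51.361, 68.139). The perpendicularity gives ND at right angles to AN; with |ND| = 20.9 on the right of AN, D = N + 20.9·(0.97358, -0.22835) = (71.709, 63.366). Then |ED| = |D − E| = 95.694.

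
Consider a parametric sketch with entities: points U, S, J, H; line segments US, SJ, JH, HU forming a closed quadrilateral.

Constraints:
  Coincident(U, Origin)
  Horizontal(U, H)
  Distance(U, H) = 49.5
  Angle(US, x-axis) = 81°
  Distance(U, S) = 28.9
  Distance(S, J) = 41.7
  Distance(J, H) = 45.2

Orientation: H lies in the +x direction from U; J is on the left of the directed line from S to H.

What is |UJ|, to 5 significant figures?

62.010

Checks: |SJ| = 41.70 ✓; |JH| = 45.20 ✓.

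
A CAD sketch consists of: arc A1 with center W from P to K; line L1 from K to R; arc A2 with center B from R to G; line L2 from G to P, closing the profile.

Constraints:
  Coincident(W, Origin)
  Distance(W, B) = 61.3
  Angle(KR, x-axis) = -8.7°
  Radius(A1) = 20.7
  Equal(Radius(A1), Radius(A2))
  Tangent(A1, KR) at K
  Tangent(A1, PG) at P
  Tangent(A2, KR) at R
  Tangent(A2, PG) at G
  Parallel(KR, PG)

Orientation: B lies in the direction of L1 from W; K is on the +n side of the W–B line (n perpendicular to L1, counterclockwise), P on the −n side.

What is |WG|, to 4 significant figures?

64.70

The slot axis is L1's direction at -8.7°, so u = (cos -8.7°, sin -8.7°) = (0.9885, -0.1513) and n = (−sin -8.7°, cos -8.7°) = (0.1513, 0.9885). W is at the origin and B lies 61.3 along u from W, so B = 61.3·u = (60.59, -9.272). Tangency of A1 to both parallel lines with radius 20.7 puts K and P at W ± 20.7·n: K = (3.131, 20.46), P = (-3.131, -20.46). Equal radii place R and G the same way about B: R = B + 20.7·n = (63.73, 11.19), G = B − 20.7·n = (57.46, -29.73). Then |WG| = |G − W| = 64.70.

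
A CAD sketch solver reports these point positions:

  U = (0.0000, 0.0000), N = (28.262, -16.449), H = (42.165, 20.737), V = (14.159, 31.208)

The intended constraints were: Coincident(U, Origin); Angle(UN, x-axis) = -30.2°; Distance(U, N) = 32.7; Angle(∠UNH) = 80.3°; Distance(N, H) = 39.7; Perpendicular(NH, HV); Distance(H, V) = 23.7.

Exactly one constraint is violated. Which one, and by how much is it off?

Distance(H, V) = 23.7 — off by 6.20.

U = (0.00, 0.00) ✓; UN at -30.20° ✓; |UN| = 32.70 ✓; ∠UNH = 80.30° ✓; |NH| = 39.70 ✓; ∠(NH, HV) = 90.00° ✓; |HV| = 29.90 ✗.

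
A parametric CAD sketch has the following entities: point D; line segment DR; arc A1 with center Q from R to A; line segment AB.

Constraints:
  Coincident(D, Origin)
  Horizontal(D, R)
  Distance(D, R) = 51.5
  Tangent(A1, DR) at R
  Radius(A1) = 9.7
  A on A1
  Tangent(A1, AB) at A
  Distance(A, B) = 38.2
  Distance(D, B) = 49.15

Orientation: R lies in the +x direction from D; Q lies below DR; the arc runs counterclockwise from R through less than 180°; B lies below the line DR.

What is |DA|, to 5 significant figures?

43.004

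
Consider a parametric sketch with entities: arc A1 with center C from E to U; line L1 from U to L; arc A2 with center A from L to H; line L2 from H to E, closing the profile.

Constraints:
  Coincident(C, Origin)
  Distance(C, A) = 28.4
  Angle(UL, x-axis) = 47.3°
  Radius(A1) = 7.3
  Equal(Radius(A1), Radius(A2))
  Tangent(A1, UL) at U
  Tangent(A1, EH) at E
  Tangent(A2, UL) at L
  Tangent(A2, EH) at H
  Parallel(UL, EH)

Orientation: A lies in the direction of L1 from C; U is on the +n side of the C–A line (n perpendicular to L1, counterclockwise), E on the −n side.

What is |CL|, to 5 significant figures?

29.323

The slot axis is L1's direction at 47.3°, so u = (cos 47.3°, sin 47.3°) = (0.67816, 0.73491) and n = (−sin 47.3°, cos 47.3°) = (-0.73491, 0.67816). C is at the origin and A lies 28.4 along u from C, so A = 28.4·u = (19.260, 20.872). Tangency of A1 to both parallel lines with radius 7.3 puts U and E at C ± 7.3·n: U = (-5.3649, 4.9506), E = (5.3649, -4.9506). Equal radii place L and H the same way about A: L = A + 7.3·n = (13.895, 25.822), H = A − 7.3·n = (24.625, 15.921). Then |CL| = |L − C| = 29.323.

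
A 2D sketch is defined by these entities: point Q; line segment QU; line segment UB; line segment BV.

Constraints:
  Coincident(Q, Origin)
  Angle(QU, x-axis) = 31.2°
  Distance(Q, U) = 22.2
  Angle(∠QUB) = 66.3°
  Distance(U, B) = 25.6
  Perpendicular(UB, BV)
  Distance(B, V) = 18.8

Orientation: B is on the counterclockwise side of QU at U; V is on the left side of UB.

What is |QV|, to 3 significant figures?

16.7

∠QUB = 66.3°, so UB runs at 31.2° + (180° − 66.3°) = 145° from the x-axis; with |UB| = 25.6, B = U + 25.6·(cos 145°, sin 145°) = (-1.96, 26.2). UB is perpendicular to BV; with |BV| = 18.8 on the left of UB, V = B + 18.8·(-0.575, -0.818) = (-12.8, 10.8). Then |QV| = |V − Q| = 16.7.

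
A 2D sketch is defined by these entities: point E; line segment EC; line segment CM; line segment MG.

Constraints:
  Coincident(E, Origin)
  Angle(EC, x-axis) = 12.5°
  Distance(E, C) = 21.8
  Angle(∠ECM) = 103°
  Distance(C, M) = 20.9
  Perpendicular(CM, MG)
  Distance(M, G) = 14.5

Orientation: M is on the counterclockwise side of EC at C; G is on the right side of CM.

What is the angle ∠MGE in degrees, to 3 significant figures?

35.8°

∠ECM = 103.0°, so CM runs at 12.5° + (180° − 103.0°) = 89.5° from the x-axis; with |CM| = 20.9, M = C + 20.9·(cos 89.5°, sin 89.5°) = (21.5, 25.6). CM is perpendicular to MG; with |MG| = 14.5 on the right of CM, G = M + 14.5·(1.00, -0.00873) = (36.0, 25.5). Then cos ∠MGE = GM·GE / (|GM||GE|), giving 35.8°.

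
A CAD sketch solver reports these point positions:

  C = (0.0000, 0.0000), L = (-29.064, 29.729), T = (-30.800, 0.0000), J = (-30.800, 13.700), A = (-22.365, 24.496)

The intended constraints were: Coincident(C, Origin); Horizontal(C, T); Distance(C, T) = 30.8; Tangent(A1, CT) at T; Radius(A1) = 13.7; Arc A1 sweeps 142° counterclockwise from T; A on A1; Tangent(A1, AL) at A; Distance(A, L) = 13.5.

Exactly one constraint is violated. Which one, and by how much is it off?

Distance(A, L) = 13.5 — off by 5.00.

C = (0.00, 0.00) ✓; C.y = 0.00, T.y = 0.00 ✓; |CT| = 30.80 ✓; ∠(JT, TC) = 90.00° ✓; |JT| = 13.70 ✓; bearing(J→A) − bearing(J→T) = 142.0° ✓; |JA| = 13.70 ✓; ∠(JA, AL) = 89.99° ✓; |AL| = 8.501 ✗.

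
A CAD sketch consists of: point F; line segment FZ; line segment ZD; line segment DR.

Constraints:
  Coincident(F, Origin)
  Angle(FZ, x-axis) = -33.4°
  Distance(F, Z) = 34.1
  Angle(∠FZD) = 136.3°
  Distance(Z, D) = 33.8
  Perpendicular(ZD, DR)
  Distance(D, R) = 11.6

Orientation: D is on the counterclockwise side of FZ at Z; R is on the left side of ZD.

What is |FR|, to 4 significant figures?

59.66

F is at the origin; FZ runs at -33.4° with length 34.1, so Z = 34.1·(cos -33.4°, sin -33.4°) = (28.47, -18.77). ∠FZD = 136.3°, so ZD runs at -33.4° + (180° − 136.3°) = 10.30° from the x-axis; with |ZD| = 33.8, D = Z + 33.8·(cos 10.30°, sin 10.30°) = (61.72, -12.73). The perpendicularity gives DR at right angles to ZD; with |DR| = 11.6 on the left of ZD, R = D + 11.6·(-0.1788, 0.9839) = (59.65, -1.315). Then |FR| = |R − F| = 59.66.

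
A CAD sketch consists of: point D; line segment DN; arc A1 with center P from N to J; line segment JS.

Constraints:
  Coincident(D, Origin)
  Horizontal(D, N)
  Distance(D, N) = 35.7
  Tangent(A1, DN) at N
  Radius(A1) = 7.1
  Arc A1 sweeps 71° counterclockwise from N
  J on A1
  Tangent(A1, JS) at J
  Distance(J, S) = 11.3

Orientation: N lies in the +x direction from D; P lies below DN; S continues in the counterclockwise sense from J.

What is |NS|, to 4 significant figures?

18.64

D is at the origin; DN is horizontal with |DN| = 35.7 and N on the +x side, so N = (35.70, 0.000). Since A1 is tangent to DN there, PN ⟂ DN, so P = N + (0, -7.1) = (35.70, -7.100). On A1, N sits at bearing 90° from P; a 71° counterclockwise sweep puts J at bearing 161°, so J = P + 7.1·(cos 161°, sin 161°) = (28.99, -4.788). The tangent condition forces PJ to be normal to JS, so JS runs along (−sin 161°, cos 161°); with |JS| = 11.3, S = (25.31, -15.47). Then |NS| = |S − N| = 18.64.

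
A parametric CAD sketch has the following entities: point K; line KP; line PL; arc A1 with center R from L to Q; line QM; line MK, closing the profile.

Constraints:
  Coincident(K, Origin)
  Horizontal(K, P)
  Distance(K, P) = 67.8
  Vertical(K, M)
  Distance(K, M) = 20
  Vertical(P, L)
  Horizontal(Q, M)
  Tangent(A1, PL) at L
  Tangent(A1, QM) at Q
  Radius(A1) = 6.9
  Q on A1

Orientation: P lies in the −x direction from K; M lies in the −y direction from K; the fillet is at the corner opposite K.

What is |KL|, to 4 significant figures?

69.05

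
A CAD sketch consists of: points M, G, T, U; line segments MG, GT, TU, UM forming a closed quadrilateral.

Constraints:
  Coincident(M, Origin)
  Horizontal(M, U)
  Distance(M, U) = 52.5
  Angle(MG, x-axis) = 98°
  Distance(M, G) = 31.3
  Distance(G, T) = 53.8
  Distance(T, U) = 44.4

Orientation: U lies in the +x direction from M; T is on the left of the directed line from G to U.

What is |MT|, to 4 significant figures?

65.08

Checks: |GT| = 53.80 ✓; |TU| = 44.40 ✓.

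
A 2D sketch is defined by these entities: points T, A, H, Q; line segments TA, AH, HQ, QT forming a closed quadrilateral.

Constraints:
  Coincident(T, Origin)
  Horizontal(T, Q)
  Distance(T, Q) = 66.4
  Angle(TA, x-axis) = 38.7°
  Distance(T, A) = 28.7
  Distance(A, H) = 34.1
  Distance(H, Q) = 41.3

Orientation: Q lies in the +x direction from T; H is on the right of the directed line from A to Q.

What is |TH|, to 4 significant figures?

32.24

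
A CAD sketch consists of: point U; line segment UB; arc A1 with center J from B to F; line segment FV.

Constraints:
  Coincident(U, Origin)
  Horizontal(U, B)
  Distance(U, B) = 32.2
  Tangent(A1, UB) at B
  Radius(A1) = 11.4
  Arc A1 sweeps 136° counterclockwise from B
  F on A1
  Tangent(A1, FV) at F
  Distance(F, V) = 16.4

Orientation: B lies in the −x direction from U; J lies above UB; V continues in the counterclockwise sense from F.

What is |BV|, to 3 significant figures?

31.2

U is at the origin; U and B share the same y with |UB| = 32.2 and B on the −x side, so B = (-32.2, 0.00). The tangent condition forces JB to be normal to UB, so J = B + (0, 11.4) = (-32.2, 11.4). On A1, B sits at bearing -90° from J; a 136° counterclockwise sweep puts F at bearing 46°, so F = J + 11.4·(cos 46°, sin 46°) = (-24.3, 19.6). The tangent condition forces JF to be normal to FV, so FV runs along (−sin 46°, cos 46°); with |FV| = 16.4, V = (-36.1, 31.0). Then |BV| = |V − B| = 31.2.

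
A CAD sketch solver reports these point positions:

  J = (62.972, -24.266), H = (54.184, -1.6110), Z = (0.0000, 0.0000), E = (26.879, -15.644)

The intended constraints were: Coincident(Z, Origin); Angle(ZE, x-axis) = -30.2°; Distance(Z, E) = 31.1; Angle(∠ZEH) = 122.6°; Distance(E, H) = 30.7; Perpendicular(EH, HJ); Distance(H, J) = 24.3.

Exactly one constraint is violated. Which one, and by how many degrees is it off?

Perpendicular(EH, HJ) — off by 6.00°.

Z = (0.00, 0.00) ✓; ZE at -30.20° ✓; |ZE| = 31.10 ✓; ∠ZEH = 122.6° ✓; |EH| = 30.70 ✓; ∠(EH, HJ) = 96.00° ✗; |HJ| = 24.30 ✓.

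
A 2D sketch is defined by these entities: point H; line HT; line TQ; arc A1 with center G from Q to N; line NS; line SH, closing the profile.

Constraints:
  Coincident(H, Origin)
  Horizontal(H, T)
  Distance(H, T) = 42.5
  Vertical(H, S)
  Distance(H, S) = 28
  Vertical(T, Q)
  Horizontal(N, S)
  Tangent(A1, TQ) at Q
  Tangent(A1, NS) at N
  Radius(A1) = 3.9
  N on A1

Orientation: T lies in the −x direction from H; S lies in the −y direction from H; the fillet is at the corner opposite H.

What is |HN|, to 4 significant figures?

47.69

H is at the origin; HT is horizontal with |HT| = 42.5 and T on the −x side, so T = (-42.50, 0.000). H and S share the same x with |HS| = 28.0 and S on the −y side, so S = (0.000, -28.00). The virtual corner opposite H is at (-42.50, -28.00). Since A1 is tangent to TQ there, GQ ⟂ TQ and the tangent condition forces GN to be normal to NS, with radius 3.9, so the center G sits 3.9 in from both sides at G = (-38.60, -24.10). That places the tangent points at Q = (-42.50, -24.10) on TQ and N = (-38.60, -28.00) on NS. Then |HN| = |N − H| = 47.69.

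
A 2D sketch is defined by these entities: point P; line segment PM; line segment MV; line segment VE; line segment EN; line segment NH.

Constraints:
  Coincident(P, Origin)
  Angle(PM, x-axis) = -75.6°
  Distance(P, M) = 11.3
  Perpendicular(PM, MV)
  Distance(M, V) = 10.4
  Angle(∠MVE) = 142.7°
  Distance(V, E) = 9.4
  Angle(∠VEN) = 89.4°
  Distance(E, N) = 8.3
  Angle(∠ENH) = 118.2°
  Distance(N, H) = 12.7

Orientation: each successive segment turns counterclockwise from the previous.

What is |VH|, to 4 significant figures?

14.32

P is at the origin; PM runs at -75.6° with length 11.3, so M = (2.810, -10.94). PM ⟂ MV, so MV runs at 14.40°; with |MV| = 10.4, V = (12.88, -8.359). ∠MVE = 142.7° gives VE at 51.70° from the x-axis; with |VE| = 9.4, E = (18.71, -0.9817). ∠VEN = 89.4° gives EN at 142.3° from the x-axis; with |EN| = 8.3, N = (12.14, 4.094). ∠ENH = 118.2° gives NH at -155.9° from the x-axis; with |NH| = 12.7, H = (0.5492, -1.092). Then |VH| = |H − V| = 14.32.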